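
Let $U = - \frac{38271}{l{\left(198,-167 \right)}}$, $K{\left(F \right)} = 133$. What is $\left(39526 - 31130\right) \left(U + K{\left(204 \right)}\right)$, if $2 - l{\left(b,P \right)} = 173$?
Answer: $\frac{170757848}{57} \approx 2.9958 \cdot 10^{6}$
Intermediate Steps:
$l{\left(b,P \right)} = -171$ ($l{\left(b,P \right)} = 2 - 173 = -171$)
$U = \frac{12757}{57}$ ($U = - \frac{38271}{-171} = \left(-38271\right) \left(- \frac{1}{171}\right) = \frac{12757}{57} \approx 223.81$)
$\left(39526 - 31130\right) \left(U + K{\left(204 \right)}\right) = \left(39526 - 31130\right) \left(\frac{12757}{57} + 133\right) = 8396 \cdot \frac{20338}{57} = \frac{170757848}{57}$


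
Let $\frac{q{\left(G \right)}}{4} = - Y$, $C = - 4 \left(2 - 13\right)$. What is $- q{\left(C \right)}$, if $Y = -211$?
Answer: $-844$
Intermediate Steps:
$C = 44$ ($C = \left(-4\right) \left(-11\right) = 44$)
$q{\left(G \right)} = 844$ ($q{\left(G \right)} = 4 \left(\left(-1\right) \left(-211\right)\right) = 4 \cdot 211 = 844$)
$- q{\left(C \right)} = \left(-1\right) 844 = -844$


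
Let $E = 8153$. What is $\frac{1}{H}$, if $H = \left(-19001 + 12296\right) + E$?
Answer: $\frac{1}{1448} \approx 0.00069061$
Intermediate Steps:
$H = 1448$ ($H = \left(-19001 + 12296\right) + 8153 = -6705 + 8153 = 1448$)
$\frac{1}{H} = \frac{1}{1448}$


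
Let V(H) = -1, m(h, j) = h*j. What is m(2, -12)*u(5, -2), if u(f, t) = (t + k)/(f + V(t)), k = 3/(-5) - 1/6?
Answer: 83/5 ≈ 16.600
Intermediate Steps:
k = -23/30 (k = 3*(-⅕) - 1*⅙ = -⅗ - ⅙ = -23/30 ≈ -0.76667)
u(f, t) = (-23/30 + t)/(-1 + f) (u(f, t) = (t - 23/30)/(f - 1) = (-23/30 + t)/(-1 + f))
m(2, -12)*u(5, -2) = (2*(-12))*((-23/30 - 2)/(-1 + 5)) = -24*(-83)/(4*30) = -6*(-83)/30 = -24*(-83/120) = 83/5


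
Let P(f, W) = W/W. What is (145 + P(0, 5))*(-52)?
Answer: -7592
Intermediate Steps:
P(f, W) = 1
(145 + P(0, 5))*(-52) = (145 + 1)*(-52) = 146*(-52) = -7592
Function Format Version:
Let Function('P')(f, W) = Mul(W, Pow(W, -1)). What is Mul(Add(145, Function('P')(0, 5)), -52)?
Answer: -7592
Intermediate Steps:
Function('P')(f, W) = 1
Mul(Add(145, Function('P')(0, 5)), -52) = Mul(Add(145, 1), -52) = Mul(146, -52) = -7592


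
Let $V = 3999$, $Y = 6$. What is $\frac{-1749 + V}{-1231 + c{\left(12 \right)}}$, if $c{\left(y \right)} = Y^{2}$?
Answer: $- \frac{450}{239} \approx -1.8828$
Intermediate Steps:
$c{\left(y \right)} = 36$ ($c{\left(y \right)} = 6^{2} = 36$)
$\frac{-1749 + V}{-1231 + c{\left(12 \right)}} = \frac{-1749 + 3999}{-1231 + 36} = \frac{2250}{-1195} = 2250 \left(- \frac{1}{1195}\right) = - \frac{450}{239}$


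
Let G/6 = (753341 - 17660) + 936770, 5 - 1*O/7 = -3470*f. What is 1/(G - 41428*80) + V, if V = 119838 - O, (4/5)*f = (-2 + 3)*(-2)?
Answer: 1213232286049/6720466 ≈ 1.8053e+5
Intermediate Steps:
f = -5/2 (f = 5*((-2 + 3)*(-2))/4 = 5*(1*(-2))/4 = (5/4)*(-2) = -5/2 ≈ -2.5000)
O = -60690 (O = 35 - (-24290)*(-5)/2 = 35 - 7*8675 = 35 - 60725 = -60690)
V = 180528 (V = 119838 - 1*(-60690) = 119838 + 60690 = 180528)
G = 10034706 (G = 6*((753341 - 17660) + 936770) = 6*(735681 + 936770) = 6*1672451 = 10034706)
1/(G - 41428*80) + V = 1/(10034706 - 41428*80) + 180528 = 1/(10034706 - 3314240) + 180528 = 1/6720466 + 180528 = 1213232286049/6720466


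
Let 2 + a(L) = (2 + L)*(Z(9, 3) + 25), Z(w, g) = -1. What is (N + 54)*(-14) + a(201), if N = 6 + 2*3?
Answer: 3946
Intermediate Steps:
a(L) = 46 + 24*L (a(L) = -2 + (2 + L)*(-1 + 25) = -2 + (2 + L)*24 = -2 + (48 + 24*L) = 46 + 24*L)
N = 12 (N = 6 + 6 = 12)
(N + 54)*(-14) + a(201) = (12 + 54)*(-14) + (46 + 24*201) = 66*(-14) + (46 + 4824) = -924 + 4870 = 3946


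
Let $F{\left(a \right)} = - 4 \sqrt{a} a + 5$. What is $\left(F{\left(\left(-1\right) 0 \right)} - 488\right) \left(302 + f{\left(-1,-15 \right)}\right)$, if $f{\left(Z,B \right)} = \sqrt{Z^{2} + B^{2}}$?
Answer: $-145866 - 483 \sqrt{226} \approx -1.5313 \cdot 10^{5}$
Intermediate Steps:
$F{\left(a \right)} = 5 - 4 a^{\frac{3}{2}}$ ($F{\left(a \right)} = - 4 a^{\frac{3}{2}} + 5 = 5 - 4 a^{\frac{3}{2}}$)
$f{\left(Z,B \right)} = \sqrt{B^{2} + Z^{2}}$
$\left(F{\left(\left(-1\right) 0 \right)} - 488\right) \left(302 + f{\left(-1,-15 \right)}\right) = \left(\left(5 - 4 \left(\left(-1\right) 0\right)^{\frac{3}{2}}\right) - 488\right) \left(302 + \sqrt{\left(-15\right)^{2} + \left(-1\right)^{2}}\right) = \left(\left(5 - 4 \cdot 0^{\frac{3}{2}}\right) - 488\right) \left(302 + \sqrt{225 + 1}\right) = \left(\left(5 - 0\right) - 488\right) \left(302 + \sqrt{226}\right) = \left(\left(5 + 0\right) - 488\right) \left(302 + \sqrt{226}\right) = \left(5 - 488\right) \left(302 + \sqrt{226}\right) = - 483 \left(302 + \sqrt{226}\right) = -145866 - 483 \sqrt{226}$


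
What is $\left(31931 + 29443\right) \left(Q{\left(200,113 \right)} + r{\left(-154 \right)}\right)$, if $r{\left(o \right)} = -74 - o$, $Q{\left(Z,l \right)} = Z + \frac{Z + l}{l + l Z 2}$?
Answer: $\frac{778710427422}{45313} \approx 1.7185 \cdot 10^{7}$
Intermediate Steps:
$Q{\left(Z,l \right)} = Z + \frac{Z + l}{l + 2 Z l}$ ($Q{\left(Z,l \right)} = Z + \frac{Z + l}{l + Z l 2} = Z + \frac{Z + l}{l + 2 Z l}$)
$\left(31931 + 29443\right) \left(Q{\left(200,113 \right)} + r{\left(-154 \right)}\right) = \left(31931 + 29443\right) \left(\frac{200 + 113 + 200 \cdot 113 + 2 \cdot 113 \cdot 200^{2}}{113 \left(1 + 2 \cdot 200\right)} - -80\right) = 61374 \left(\frac{200 + 113 + 22600 + 2 \cdot 113 \cdot 40000}{113 \left(1 + 400\right)} + \left(-74 + 154\right)\right) = 61374 \left(\frac{200 + 113 + 22600 + 9040000}{113 \cdot 401} + 80\right) = 61374 \left(\frac{1}{113} \cdot \frac{1}{401} \cdot 9062913 + 80\right) = 61374 \left(\frac{9062913}{45313} + 80\right) = 61374 \cdot \frac{12687953}{45313} = \frac{778710427422}{45313}$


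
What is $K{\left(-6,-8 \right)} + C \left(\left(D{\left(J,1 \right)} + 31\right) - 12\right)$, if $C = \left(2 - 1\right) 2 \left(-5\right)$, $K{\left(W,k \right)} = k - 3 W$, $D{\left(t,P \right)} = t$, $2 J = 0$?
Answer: $-180$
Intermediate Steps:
$J = 0$ ($J = \frac{1}{2} \cdot 0 = 0$)
$C = -10$ ($C = 1 \cdot 2 \left(-5\right) = 2 \left(-5\right) = -10$)
$K{\left(-6,-8 \right)} + C \left(\left(D{\left(J,1 \right)} + 31\right) - 12\right) = \left(-8 - -18\right) - 10 \left(\left(0 + 31\right) - 12\right) = \left(-8 + 18\right) - 10 \left(31 - 12\right) = 10 - 190 = -180$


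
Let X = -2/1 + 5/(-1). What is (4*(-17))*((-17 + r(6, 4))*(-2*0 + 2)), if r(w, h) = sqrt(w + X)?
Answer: 2312 - 136*I ≈ 2312.0 - 136.0*I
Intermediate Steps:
X = -7 (X = -2*1 + 5*(-1) = -2 - 5 = -7)
r(w, h) = sqrt(-7 + w) (r(w, h) = sqrt(w - 7) = sqrt(-7 + w))
(4*(-17))*((-17 + r(6, 4))*(-2*0 + 2)) = (4*(-17))*((-17 + sqrt(-7 + 6))*(-2*0 + 2)) = -68*(-17 + sqrt(-1))*(0 + 2) = -68*(-17 + I)*2 = -68*(-34 + 2*I) = 2312 - 136*I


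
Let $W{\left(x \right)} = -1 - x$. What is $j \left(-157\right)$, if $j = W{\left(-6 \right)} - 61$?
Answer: $8792$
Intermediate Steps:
$j = -56$ ($j = \left(-1 - -6\right) - 61 = \left(-1 + 6\right) - 61 = 5 - 61 = -56$)
$j \left(-157\right) = \left(-56\right) \left(-157\right) = 8792$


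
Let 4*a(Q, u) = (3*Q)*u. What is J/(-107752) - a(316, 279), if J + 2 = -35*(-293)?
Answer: -7124895749/107752 ≈ -66123.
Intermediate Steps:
J = 10253 (J = -2 - 35*(-293) = -2 + 10255 = 10253)
a(Q, u) = 3*Q*u/4 (a(Q, u) = ((3*Q)*u)/4 = (3*Q*u)/4 = 3*Q*u/4)
J/(-107752) - a(316, 279) = 10253/(-107752) - 3*316*279/4 = 10253*(-1/107752) - 1*66123 = -10253/107752 - 66123 = -7124895749/107752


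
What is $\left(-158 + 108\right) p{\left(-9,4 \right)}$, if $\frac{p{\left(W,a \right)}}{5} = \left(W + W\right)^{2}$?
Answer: $-81000$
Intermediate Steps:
$p{\left(W,a \right)} = 20 W^{2}$ ($p{\left(W,a \right)} = 5 \left(W + W\right)^{2} = 5 \left(2 W\right)^{2} = 5 \cdot 4 W^{2} = 20 W^{2}$)
$\left(-158 + 108\right) p{\left(-9,4 \right)} = \left(-158 + 108\right) 20 \left(-9\right)^{2} = - 50 \cdot 20 \cdot 81 = \left(-50\right) 1620 = -81000$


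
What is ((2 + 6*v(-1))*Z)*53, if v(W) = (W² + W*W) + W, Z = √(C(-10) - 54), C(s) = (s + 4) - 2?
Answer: 424*I*√62 ≈ 3338.6*I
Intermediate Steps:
C(s) = 2 + s (C(s) = (4 + s) - 2 = 2 + s)
Z = I*√62 (Z = √((2 - 10) - 54) = √(-8 - 54) = √(-62) = I*√62 ≈ 7.874*I)
v(W) = W + 2*W² (v(W) = (W² + W²) + W = 2*W² + W = W + 2*W²)
((2 + 6*v(-1))*Z)*53 = ((2 + 6*(-(1 + 2*(-1))))*(I*√62))*53 = ((2 + 6*(-(1 - 2)))*(I*√62))*53 = ((2 + 6*(-1*(-1)))*(I*√62))*53 = ((2 + 6*1)*(I*√62))*53 = ((2 + 6)*(I*√62))*53 = (8*(I*√62))*53 = (8*I*√62)*53 = 424*I*√62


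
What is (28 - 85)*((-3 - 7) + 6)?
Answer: 228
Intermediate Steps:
(28 - 85)*((-3 - 7) + 6) = -57*(-10 + 6) = -57*(-4) = 228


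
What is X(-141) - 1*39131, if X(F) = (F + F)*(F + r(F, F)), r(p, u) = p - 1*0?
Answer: 40393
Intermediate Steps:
r(p, u) = p (r(p, u) = p + 0 = p)
X(F) = 4*F**2 (X(F) = (F + F)*(F + F) = (2*F)*(2*F) = 4*F**2)
X(-141) - 1*39131 = 4*(-141)**2 - 1*39131 = 4*19881 - 39131 = 79524 - 39131 = 40393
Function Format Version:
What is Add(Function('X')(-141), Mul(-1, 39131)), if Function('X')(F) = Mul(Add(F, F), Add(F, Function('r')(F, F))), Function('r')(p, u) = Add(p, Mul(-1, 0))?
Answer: 40393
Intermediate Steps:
Function('r')(p, u) = p (Function('r')(p, u) = Add(p, 0) = p)
Function('X')(F) = Mul(4, Pow(F, 2)) (Function('X')(F) = Mul(Add(F, F), Add(F, F)) = Mul(Mul(2, F), Mul(2, F)) = Mul(4, Pow(F, 2)))
Add(Function('X')(-141), Mul(-1, 39131)) = Add(Mul(4, Pow(-141, 2)), Mul(-1, 39131)) = Add(Mul(4, 19881), -39131) = Add(79524, -39131) = 40393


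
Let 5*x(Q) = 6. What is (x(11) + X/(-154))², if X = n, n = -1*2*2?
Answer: 222784/148225 ≈ 1.5030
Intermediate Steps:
n = -4 (n = -2*2 = -4)
x(Q) = 6/5 (x(Q) = (⅕)*6 = 6/5)
X = -4
(x(11) + X/(-154))² = (6/5 - 4/(-154))² = (6/5 - 4*(-1/154))² = (6/5 + 2/77)² = (472/385)² = 222784/148225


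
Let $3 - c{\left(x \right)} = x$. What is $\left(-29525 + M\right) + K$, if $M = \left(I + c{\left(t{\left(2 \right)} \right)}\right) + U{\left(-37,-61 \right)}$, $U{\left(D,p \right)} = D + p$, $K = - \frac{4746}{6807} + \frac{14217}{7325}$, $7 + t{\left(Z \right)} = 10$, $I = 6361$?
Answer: $- \frac{386603656127}{16620425} \approx -23261.0$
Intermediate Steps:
$t{\left(Z \right)} = 3$ ($t{\left(Z \right)} = -7 + 10 = 3$)
$K = \frac{20670223}{16620425}$ ($K = \left(-4746\right) \frac{1}{6807} + 14217 \cdot \frac{1}{7325} = - \frac{1582}{2269} + \frac{14217}{7325} = \frac{20670223}{16620425} \approx 1.2437$)
$c{\left(x \right)} = 3 - x$
$M = 6263$ ($M = \left(6361 + \left(3 - 3\right)\right) - 98 = \left(6361 + 0\right) - 98 = 6361 - 98 = 6263$)
$\left(-29525 + M\right) + K = \left(-29525 + 6263\right) + \frac{20670223}{16620425} = -23262 + \frac{20670223}{16620425} = - \frac{386603656127}{16620425}$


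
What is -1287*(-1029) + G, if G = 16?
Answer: 1324339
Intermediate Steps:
-1287*(-1029) + G = -1287*(-1029) + 16 = 1324323 + 16 = 1324339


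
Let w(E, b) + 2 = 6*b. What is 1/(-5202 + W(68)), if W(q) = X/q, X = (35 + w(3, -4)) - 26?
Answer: -4/20809 ≈ -0.00019222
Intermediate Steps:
w(E, b) = -2 + 6*b
X = -17 (X = (35 + (-2 + 6*(-4))) - 26 = (35 + (-2 - 24)) - 26 = (35 - 26) - 26 = 9 - 26 = -17)
W(q) = -17/q
1/(-5202 + W(68)) = 1/(-5202 - 17/68) = 1/(-5202 - 17*1/68) = 1/(-5202 - ¼) = 1/(-20809/4) = -4/20809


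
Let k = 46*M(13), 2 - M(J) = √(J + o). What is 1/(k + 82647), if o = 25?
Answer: 82739/6845661713 + 46*√38/6845661713 ≈ 1.2128e-5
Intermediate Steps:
M(J) = 2 - √(25 + J) (M(J) = 2 - √(J + 25) = 2 - √(25 + J))
k = 92 - 46*√38 (k = 46*(2 - √(25 + 13)) = 46*(2 - √38) = 92 - 46*√38 ≈ -191.56)
1/(k + 82647) = 1/((92 - 46*√38) + 82647) = 1/(82739 - 46*√38)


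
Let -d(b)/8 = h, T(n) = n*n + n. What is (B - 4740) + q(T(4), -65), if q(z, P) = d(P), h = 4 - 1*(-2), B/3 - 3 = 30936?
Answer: 88029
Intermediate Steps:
B = 92817 (B = 9 + 3*30936 = 9 + 92808 = 92817)
T(n) = n + n² (T(n) = n² + n = n + n²)
h = 6 (h = 4 + 2 = 6)
d(b) = -48 (d(b) = -8*6 = -48)
q(z, P) = -48
(B - 4740) + q(T(4), -65) = (92817 - 4740) - 48 = 88077 - 48 = 88029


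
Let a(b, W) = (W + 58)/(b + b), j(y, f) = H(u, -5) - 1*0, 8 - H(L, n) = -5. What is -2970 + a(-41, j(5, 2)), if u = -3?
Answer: -243611/82 ≈ -2970.9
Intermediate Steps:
H(L, n) = 13 (H(L, n) = 8 - 1*(-5) = 8 + 5 = 13)
j(y, f) = 13 (j(y, f) = 13 - 1*0 = 13 + 0 = 13)
a(b, W) = (58 + W)/(2*b) (a(b, W) = (58 + W)/((2*b)) = (58 + W)*(1/(2*b)) = (58 + W)/(2*b))
-2970 + a(-41, j(5, 2)) = -2970 + (½)*(58 + 13)/(-41) = -2970 + (½)*(-1/41)*71 = -2970 - 71/82 = -243611/82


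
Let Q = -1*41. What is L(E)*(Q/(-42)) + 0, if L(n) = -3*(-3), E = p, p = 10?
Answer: 123/14 ≈ 8.7857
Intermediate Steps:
Q = -41
E = 10
L(n) = 9
L(E)*(Q/(-42)) + 0 = 9*(-41/(-42)) + 0 = 9*(-41*(-1/42)) + 0 = 9*(41/42) + 0 = 123/14 + 0 = 123/14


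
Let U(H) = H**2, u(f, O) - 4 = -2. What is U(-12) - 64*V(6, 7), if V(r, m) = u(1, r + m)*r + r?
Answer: -1008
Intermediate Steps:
u(f, O) = 2 (u(f, O) = 4 - 2 = 2)
V(r, m) = 3*r (V(r, m) = 2*r + r = 3*r)
U(-12) - 64*V(6, 7) = (-12)**2 - 192*6 = 144 - 64*18 = 144 - 1152 = -1008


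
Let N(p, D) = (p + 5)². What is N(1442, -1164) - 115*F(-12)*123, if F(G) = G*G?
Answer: 56929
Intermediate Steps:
F(G) = G²
N(p, D) = (5 + p)²
N(1442, -1164) - 115*F(-12)*123 = (5 + 1442)² - 115*(-12)²*123 = 1447² - 115*144*123 = 2093809 - 16560*123 = 2093809 - 2036880 = 56929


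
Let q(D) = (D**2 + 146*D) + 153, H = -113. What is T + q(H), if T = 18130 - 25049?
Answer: -10495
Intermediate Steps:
T = -6919
q(D) = 153 + D**2 + 146*D
T + q(H) = -6919 + (153 + (-113)**2 + 146*(-113)) = -6919 + (153 + 12769 - 16498) = -6919 - 3576 = -10495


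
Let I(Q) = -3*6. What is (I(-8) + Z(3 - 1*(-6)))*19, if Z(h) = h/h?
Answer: -323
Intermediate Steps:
Z(h) = 1
I(Q) = -18
(I(-8) + Z(3 - 1*(-6)))*19 = (-18 + 1)*19 = -17*19 = -323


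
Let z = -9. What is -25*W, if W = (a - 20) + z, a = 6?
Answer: 575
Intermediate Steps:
W = -23 (W = (6 - 20) - 9 = -14 - 9 = -23)
-25*W = -25*(-23) = 575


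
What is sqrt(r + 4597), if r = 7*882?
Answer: sqrt(10771) ≈ 103.78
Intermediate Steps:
r = 6174
sqrt(r + 4597) = sqrt(6174 + 4597) = sqrt(10771)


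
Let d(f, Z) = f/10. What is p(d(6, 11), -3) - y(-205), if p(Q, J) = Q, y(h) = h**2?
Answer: -210122/5 ≈ -42024.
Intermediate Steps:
d(f, Z) = f/10 (d(f, Z) = f*(1/10) = f/10)
p(d(6, 11), -3) - y(-205) = (1/10)*6 - 1*(-205)**2 = 3/5 - 1*42025 = 3/5 - 42025 = -210122/5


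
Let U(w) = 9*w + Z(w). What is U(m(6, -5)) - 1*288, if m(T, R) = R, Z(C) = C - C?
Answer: -333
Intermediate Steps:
Z(C) = 0
U(w) = 9*w (U(w) = 9*w + 0 = 9*w)
U(m(6, -5)) - 1*288 = 9*(-5) - 1*288 = -45 - 288 = -333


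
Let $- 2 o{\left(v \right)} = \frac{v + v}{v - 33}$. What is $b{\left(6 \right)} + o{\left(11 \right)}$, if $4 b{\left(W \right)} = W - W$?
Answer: $\frac{1}{2} \approx 0.5$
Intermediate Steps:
$b{\left(W \right)} = 0$ ($b{\left(W \right)} = \frac{W - W}{4} = \frac{1}{4} \cdot 0 = 0$)
$o{\left(v \right)} = - \frac{v}{-33 + v}$ ($o{\left(v \right)} = - \frac{\left(v + v\right) \frac{1}{v - 33}}{2} = - \frac{2 v \frac{1}{-33 + v}}{2} = - \frac{v}{-33 + v}$)
$b{\left(6 \right)} + o{\left(11 \right)} = 0 - \frac{11}{-33 + 11} = 0 - \frac{11}{-22} = 0 - 11 \left(- \frac{1}{22}\right) = 0 + \frac{1}{2} = \frac{1}{2}$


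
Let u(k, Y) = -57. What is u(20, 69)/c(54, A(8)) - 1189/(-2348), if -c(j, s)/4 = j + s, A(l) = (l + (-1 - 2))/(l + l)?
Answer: 1568585/2040412 ≈ 0.76876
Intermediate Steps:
A(l) = (-3 + l)/(2*l) (A(l) = (l - 3)/((2*l)) = (-3 + l)*(1/(2*l)) = (-3 + l)/(2*l))
c(j, s) = -4*j - 4*s (c(j, s) = -4*(j + s) = -4*j - 4*s)
u(20, 69)/c(54, A(8)) - 1189/(-2348) = -57/(-4*54 - 2*(-3 + 8)/8) - 1189/(-2348) = -57/(-216 - 2*5/8) - 1189*(-1/2348) = -57/(-216 - 4*5/16) + 1189/2348 = -57/(-216 - 5/4) + 1189/2348 = -57/(-869/4) + 1189/2348 = -57*(-4/869) + 1189/2348 = 228/869 + 1189/2348 = 1568585/2040412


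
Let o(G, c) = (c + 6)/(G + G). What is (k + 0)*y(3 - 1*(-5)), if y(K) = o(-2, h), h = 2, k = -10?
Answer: 20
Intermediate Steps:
o(G, c) = (6 + c)/(2*G) (o(G, c) = (6 + c)/((2*G)) = (6 + c)*(1/(2*G)) = (6 + c)/(2*G))
y(K) = -2 (y(K) = (½)*(6 + 2)/(-2) = (½)*(-½)*8 = -2)
(k + 0)*y(3 - 1*(-5)) = (-10 + 0)*(-2) = -10*(-2) = 20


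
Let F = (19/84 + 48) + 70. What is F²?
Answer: 98624761/7056 ≈ 13977.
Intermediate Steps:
F = 9931/84 (F = (19*(1/84) + 48) + 70 = (19/84 + 48) + 70 = 4051/84 + 70 = 9931/84 ≈ 118.23)
F² = (9931/84)² = 98624761/7056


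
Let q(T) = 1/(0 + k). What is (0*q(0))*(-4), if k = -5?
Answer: 0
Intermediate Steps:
q(T) = -⅕ (q(T) = 1/(0 - 5) = 1/(-5) = -⅕)
(0*q(0))*(-4) = (0*(-⅕))*(-4) = 0*(-4) = 0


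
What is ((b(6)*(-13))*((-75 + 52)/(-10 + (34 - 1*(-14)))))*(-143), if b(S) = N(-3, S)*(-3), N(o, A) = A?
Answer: 384813/19 ≈ 20253.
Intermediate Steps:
b(S) = -3*S (b(S) = S*(-3) = -3*S)
((b(6)*(-13))*((-75 + 52)/(-10 + (34 - 1*(-14)))))*(-143) = ((-3*6*(-13))*((-75 + 52)/(-10 + (34 - 1*(-14)))))*(-143) = ((-18*(-13))*(-23/(-10 + (34 + 14))))*(-143) = (234*(-23/(-10 + 48)))*(-143) = (234*(-23/38))*(-143) = -2691/19*(-143) = 384813/19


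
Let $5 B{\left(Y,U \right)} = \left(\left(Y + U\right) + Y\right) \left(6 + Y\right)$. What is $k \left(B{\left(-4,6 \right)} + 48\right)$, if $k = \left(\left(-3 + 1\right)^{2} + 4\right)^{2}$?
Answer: $\frac{15104}{5} \approx 3020.8$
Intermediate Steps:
$B{\left(Y,U \right)} = \frac{\left(6 + Y\right) \left(U + 2 Y\right)}{5}$ ($B{\left(Y,U \right)} = \frac{\left(\left(Y + U\right) + Y\right) \left(6 + Y\right)}{5} = \frac{\left(\left(U + Y\right) + Y\right) \left(6 + Y\right)}{5} = \frac{\left(U + 2 Y\right) \left(6 + Y\right)}{5} = \frac{\left(6 + Y\right) \left(U + 2 Y\right)}{5}$)
$k = 64$ ($k = \left(\left(-2\right)^{2} + 4\right)^{2} = \left(4 + 4\right)^{2} = 8^{2} = 64$)
$k \left(B{\left(-4,6 \right)} + 48\right) = 64 \left(\left(\frac{2 \left(-4\right)^{2}}{5} + \frac{6}{5} \cdot 6 + \frac{12}{5} \left(-4\right) + \frac{1}{5} \cdot 6 \left(-4\right)\right) + 48\right) = 64 \left(\left(\frac{2}{5} \cdot 16 + \frac{36}{5} - \frac{48}{5} - \frac{24}{5}\right) + 48\right) = 64 \left(\left(\frac{32}{5} + \frac{36}{5} - \frac{48}{5} - \frac{24}{5}\right) + 48\right) = 64 \left(- \frac{4}{5} + 48\right) = 64 \cdot \frac{236}{5} = \frac{15104}{5}$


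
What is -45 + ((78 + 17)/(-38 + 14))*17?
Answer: -2695/24 ≈ -112.29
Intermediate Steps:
-45 + ((78 + 17)/(-38 + 14))*17 = -45 + (95/(-24))*17 = -45 + (95*(-1/24))*17 = -45 - 95/24*17 = -45 - 1615/24 = -2695/24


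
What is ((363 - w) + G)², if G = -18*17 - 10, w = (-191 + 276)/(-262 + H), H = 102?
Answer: 2313441/1024 ≈ 2259.2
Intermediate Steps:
w = -17/32 (w = (-191 + 276)/(-262 + 102) = 85/(-160) = 85*(-1/160) = -17/32 ≈ -0.53125)
G = -316 (G = -306 - 10 = -316)
((363 - w) + G)² = ((363 - 1*(-17/32)) - 316)² = ((363 + 17/32) - 316)² = (11633/32 - 316)² = (1521/32)² = 2313441/1024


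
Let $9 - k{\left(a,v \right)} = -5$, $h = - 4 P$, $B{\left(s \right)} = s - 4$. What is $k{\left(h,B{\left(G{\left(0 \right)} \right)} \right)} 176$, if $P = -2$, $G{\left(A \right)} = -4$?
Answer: $2464$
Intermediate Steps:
$B{\left(s \right)} = -4 + s$
$h = 8$ ($h = \left(-4\right) \left(-2\right) = 8$)
$k{\left(a,v \right)} = 14$ ($k{\left(a,v \right)} = 9 - -5 = 9 + 5 = 14$)
$k{\left(h,B{\left(G{\left(0 \right)} \right)} \right)} 176 = 14 \cdot 176 = 2464$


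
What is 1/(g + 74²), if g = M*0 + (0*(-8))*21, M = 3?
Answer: 1/5476 ≈ 0.00018262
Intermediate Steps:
g = 0 (g = 3*0 + (0*(-8))*21 = 0 + 0*21 = 0 + 0 = 0)
1/(g + 74²) = 1/(0 + 74²) = 1/(0 + 5476) = 1/5476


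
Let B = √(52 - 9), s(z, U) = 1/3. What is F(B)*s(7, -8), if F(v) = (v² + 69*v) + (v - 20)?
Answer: 23/3 + 70*√43/3 ≈ 160.67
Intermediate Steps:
s(z, U) = ⅓
B = √43 ≈ 6.5574
F(v) = -20 + v² + 70*v (F(v) = (v² + 69*v) + (-20 + v) = -20 + v² + 70*v)
F(B)*s(7, -8) = (-20 + (√43)² + 70*√43)*(⅓) = (-20 + 43 + 70*√43)*(⅓) = (23 + 70*√43)*(⅓) = 23/3 + 70*√43/3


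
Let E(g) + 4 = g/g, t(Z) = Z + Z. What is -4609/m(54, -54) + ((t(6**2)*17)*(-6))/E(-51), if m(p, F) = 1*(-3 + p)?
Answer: 120239/51 ≈ 2357.6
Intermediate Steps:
m(p, F) = -3 + p
t(Z) = 2*Z
E(g) = -3 (E(g) = -4 + g/g = -4 + 1 = -3)
-4609/m(54, -54) + ((t(6**2)*17)*(-6))/E(-51) = -4609/(-3 + 54) + (((2*6**2)*17)*(-6))/(-3) = -4609/51 + (((2*36)*17)*(-6))*(-1/3) = -4609*1/51 + ((72*17)*(-6))*(-1/3) = -4609/51 + (1224*(-6))*(-1/3) = -4609/51 - 7344*(-1/3) = -4609/51 + 2448 = 120239/51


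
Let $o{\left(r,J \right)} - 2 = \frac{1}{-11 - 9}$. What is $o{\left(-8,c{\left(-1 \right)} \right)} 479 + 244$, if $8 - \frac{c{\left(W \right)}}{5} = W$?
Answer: $\frac{23561}{20} \approx 1178.1$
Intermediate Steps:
$c{\left(W \right)} = 40 - 5 W$
$o{\left(r,J \right)} = \frac{39}{20}$ ($o{\left(r,J \right)} = 2 + \frac{1}{-11 - 9} = 2 + \frac{1}{-20} = 2 - \frac{1}{20} = \frac{39}{20}$)
$o{\left(-8,c{\left(-1 \right)} \right)} 479 + 244 = \frac{39}{20} \cdot 479 + 244 = \frac{18681}{20} + 244 = \frac{23561}{20}$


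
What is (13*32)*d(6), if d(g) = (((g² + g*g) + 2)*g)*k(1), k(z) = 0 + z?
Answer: 184704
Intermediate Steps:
k(z) = z
d(g) = g*(2 + 2*g²) (d(g) = (((g² + g*g) + 2)*g)*1 = (((g² + g²) + 2)*g)*1 = ((2*g² + 2)*g)*1 = ((2 + 2*g²)*g)*1 = (g*(2 + 2*g²))*1 = g*(2 + 2*g²))
(13*32)*d(6) = (13*32)*(2*6*(1 + 6²)) = 416*(2*6*(1 + 36)) = 416*(2*6*37) = 416*444 = 184704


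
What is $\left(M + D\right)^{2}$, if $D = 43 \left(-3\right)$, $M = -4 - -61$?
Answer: $5184$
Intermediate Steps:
$M = 57$ ($M = -4 + 61 = 57$)
$D = -129$
$\left(M + D\right)^{2} = \left(57 - 129\right)^{2} = \left(-72\right)^{2} = 5184$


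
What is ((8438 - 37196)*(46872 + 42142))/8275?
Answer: -2559864612/8275 ≈ -3.0935e+5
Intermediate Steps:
((8438 - 37196)*(46872 + 42142))/8275 = -28758*89014*(1/8275) = -2559864612*1/8275 = -2559864612/8275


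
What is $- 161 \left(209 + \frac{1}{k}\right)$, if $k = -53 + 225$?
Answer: $- \frac{5787789}{172} \approx -33650.0$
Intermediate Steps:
$k = 172$
$- 161 \left(209 + \frac{1}{k}\right) = - 161 \left(209 + \frac{1}{172}\right) = \left(-161\right) \frac{35949}{172} = - \frac{5787789}{172}$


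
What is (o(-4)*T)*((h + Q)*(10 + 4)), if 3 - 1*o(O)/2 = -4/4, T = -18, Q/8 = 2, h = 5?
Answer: -42336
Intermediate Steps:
Q = 16 (Q = 8*2 = 16)
o(O) = 8 (o(O) = 6 - (-8)/4 = 6 - 2*(-1) = 6 + 2 = 8)
(o(-4)*T)*((h + Q)*(10 + 4)) = (8*(-18))*((5 + 16)*(10 + 4)) = -3024*14 = -144*294 = -42336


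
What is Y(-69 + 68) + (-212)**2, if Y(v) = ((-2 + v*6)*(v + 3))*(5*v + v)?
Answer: 45040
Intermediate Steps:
Y(v) = 6*v*(-2 + 6*v)*(3 + v) (Y(v) = ((-2 + 6*v)*(3 + v))*(6*v) = 6*v*(-2 + 6*v)*(3 + v))
Y(-69 + 68) + (-212)**2 = 12*(-69 + 68)*(-3 + 3*(-69 + 68)**2 + 8*(-69 + 68)) + (-212)**2 = 12*(-1)*(-3 + 3*(-1)**2 + 8*(-1)) + 44944 = 12*(-1)*(-3 + 3*1 - 8) + 44944 = 12*(-1)*(-3 + 3 - 8) + 44944 = 12*(-1)*(-8) + 44944 = 96 + 44944 = 45040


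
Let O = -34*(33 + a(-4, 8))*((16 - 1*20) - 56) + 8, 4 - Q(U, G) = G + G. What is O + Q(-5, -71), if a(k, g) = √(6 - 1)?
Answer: 67474 + 2040*√5 ≈ 72036.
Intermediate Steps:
a(k, g) = √5
Q(U, G) = 4 - 2*G (Q(U, G) = 4 - (G + G) = 4 - 2*G)
O = 67328 + 2040*√5 (O = -34*(33 + √5)*((16 - 1*20) - 56) + 8 = -34*(33 + √5)*((16 - 20) - 56) + 8 = -34*(33 + √5)*(-4 - 56) + 8 = -34*(33 + √5)*(-60) + 8 = -34*(-1980 - 60*√5) + 8 = (67320 + 2040*√5) + 8 = 67328 + 2040*√5 ≈ 71890.)
O + Q(-5, -71) = (67328 + 2040*√5) + (4 - 2*(-71)) = (67328 + 2040*√5) + (4 + 142) = (67328 + 2040*√5) + 146 = 67474 + 2040*√5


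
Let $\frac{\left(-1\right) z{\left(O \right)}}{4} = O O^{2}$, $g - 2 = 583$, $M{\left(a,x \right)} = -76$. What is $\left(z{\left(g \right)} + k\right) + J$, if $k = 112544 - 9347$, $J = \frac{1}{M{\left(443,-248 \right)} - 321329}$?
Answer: $- \frac{257350045100716}{321405} \approx -8.007 \cdot 10^{8}$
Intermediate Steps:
$J = - \frac{1}{321405}$ ($J = \frac{1}{-76 - 321329} = \frac{1}{-321405} = - \frac{1}{321405} \approx -3.1113 \cdot 10^{-6}$)
$k = 103197$ ($k = 112544 - 9347 = 103197$)
$g = 585$ ($g = 2 + 583 = 585$)
$z{\left(O \right)} = - 4 O^{3}$ ($z{\left(O \right)} = - 4 O O^{2} = - 4 O^{3}$)
$\left(z{\left(g \right)} + k\right) + J = \left(- 4 \cdot 585^{3} + 103197\right) - \frac{1}{321405} = \left(\left(-4\right) 200201625 + 103197\right) - \frac{1}{321405} = \left(-800806500 + 103197\right) - \frac{1}{321405} = -800703303 - \frac{1}{321405} = - \frac{257350045100716}{321405}$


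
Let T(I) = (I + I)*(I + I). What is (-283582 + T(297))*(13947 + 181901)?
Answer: 13563257392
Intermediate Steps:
T(I) = 4*I² (T(I) = (2*I)*(2*I) = 4*I²)
(-283582 + T(297))*(13947 + 181901) = (-283582 + 4*297²)*(13947 + 181901) = (-283582 + 4*88209)*195848 = (-283582 + 352836)*195848 = 69254*195848 = 13563257392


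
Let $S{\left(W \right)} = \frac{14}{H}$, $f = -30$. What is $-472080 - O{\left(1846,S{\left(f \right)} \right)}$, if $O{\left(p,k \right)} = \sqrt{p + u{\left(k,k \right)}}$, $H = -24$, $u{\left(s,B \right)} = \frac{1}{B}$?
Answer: $-472080 - \frac{\sqrt{90370}}{7} \approx -4.7212 \cdot 10^{5}$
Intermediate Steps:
$S{\left(W \right)} = - \frac{7}{12}$ ($S{\left(W \right)} = \frac{14}{-24} = 14 \left(- \frac{1}{24}\right) = - \frac{7}{12}$)
$O{\left(p,k \right)} = \sqrt{p + \frac{1}{k}}$
$-472080 - O{\left(1846,S{\left(f \right)} \right)} = -472080 - \sqrt{1846 + \frac{1}{- \frac{7}{12}}} = -472080 - \sqrt{1846 - \frac{12}{7}} = -472080 - \sqrt{\frac{12910}{7}} = -472080 - \frac{\sqrt{90370}}{7}$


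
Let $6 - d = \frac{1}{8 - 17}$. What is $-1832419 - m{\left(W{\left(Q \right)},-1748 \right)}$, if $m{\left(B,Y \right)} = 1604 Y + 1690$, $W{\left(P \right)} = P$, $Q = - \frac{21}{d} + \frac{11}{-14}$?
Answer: $969683$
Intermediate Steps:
$d = \frac{55}{9}$ ($d = 6 - \frac{1}{8 - 17} = 6 - \frac{1}{-9} = 6 - - \frac{1}{9} = 6 + \frac{1}{9} = \frac{55}{9} \approx 6.1111$)
$Q = - \frac{3251}{770}$ ($Q = - \frac{21}{\frac{55}{9}} + \frac{11}{-14} = \left(-21\right) \frac{9}{55} + 11 \left(- \frac{1}{14}\right) = - \frac{189}{55} - \frac{11}{14} = - \frac{3251}{770} \approx -4.2221$)
$m{\left(B,Y \right)} = 1690 + 1604 Y$
$-1832419 - m{\left(W{\left(Q \right)},-1748 \right)} = -1832419 - \left(1690 + 1604 \left(-1748\right)\right) = -1832419 - \left(1690 - 2803792\right) = -1832419 - -2802102 = -1832419 + 2802102 = 969683$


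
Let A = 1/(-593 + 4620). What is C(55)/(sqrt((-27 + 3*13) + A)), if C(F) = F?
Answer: 11*sqrt(7784191)/1933 ≈ 15.877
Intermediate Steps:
A = 1/4027 ≈ 0.00024832
C(55)/(sqrt((-27 + 3*13) + A)) = 55/(sqrt((-27 + 3*13) + 1/4027)) = 55/(sqrt((-27 + 39) + 1/4027)) = 55/(sqrt(12 + 1/4027)) = 55/(sqrt(48325/4027)) = 55/((5*sqrt(7784191)/4027)) = 55*(sqrt(7784191)/9665) = 11*sqrt(7784191)/1933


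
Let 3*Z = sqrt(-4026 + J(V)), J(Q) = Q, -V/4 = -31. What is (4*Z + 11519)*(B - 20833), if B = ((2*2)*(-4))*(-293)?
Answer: -185974255 - 64580*I*sqrt(3902)/3 ≈ -1.8597e+8 - 1.3447e+6*I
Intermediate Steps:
V = 124 (V = -4*(-31) = 124)
Z = I*sqrt(3902)/3 (Z = sqrt(-4026 + 124)/3 = sqrt(-3902)/3 = (I*sqrt(3902))/3 = I*sqrt(3902)/3 ≈ 20.822*I)
B = 4688 (B = (4*(-4))*(-293) = -16*(-293) = 4688)
(4*Z + 11519)*(B - 20833) = (4*(I*sqrt(3902)/3) + 11519)*(4688 - 20833) = (4*I*sqrt(3902)/3 + 11519)*(-16145) = (11519 + 4*I*sqrt(3902)/3)*(-16145) = -185974255 - 64580*I*sqrt(3902)/3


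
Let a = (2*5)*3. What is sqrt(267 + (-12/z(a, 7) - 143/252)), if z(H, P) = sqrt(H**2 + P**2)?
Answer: sqrt(423270762187 - 20088432*sqrt(949))/39858 ≈ 16.311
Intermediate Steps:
a = 30 (a = 10*3 = 30)
sqrt(267 + (-12/z(a, 7) - 143/252)) = sqrt(267 + (-12/sqrt(30**2 + 7**2) - 143/252)) = sqrt(267 + (-12/sqrt(900 + 49) - 143*1/252)) = sqrt(267 + (-12*sqrt(949)/949 - 143/252)) = sqrt(267 + (-143/252 - 12*sqrt(949)/949)) = sqrt(67141/252 - 12*sqrt(949)/949)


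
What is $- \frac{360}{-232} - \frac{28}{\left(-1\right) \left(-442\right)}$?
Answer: $\frac{9539}{6409} \approx 1.4884$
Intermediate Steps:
$- \frac{360}{-232} - \frac{28}{\left(-1\right) \left(-442\right)} = \left(-360\right) \left(- \frac{1}{232}\right) - \frac{28}{442} = \frac{45}{29} - \frac{14}{221} = \frac{9539}{6409}$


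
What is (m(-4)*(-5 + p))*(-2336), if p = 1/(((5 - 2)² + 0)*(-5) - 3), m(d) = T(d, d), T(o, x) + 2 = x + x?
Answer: -351860/3 ≈ -1.1729e+5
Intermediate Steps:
T(o, x) = -2 + 2*x (T(o, x) = -2 + (x + x) = -2 + 2*x)
m(d) = -2 + 2*d
p = -1/48 (p = 1/((3² + 0)*(-5) - 3) = 1/((9 + 0)*(-5) - 3) = 1/(9*(-5) - 3) = 1/(-45 - 3) = 1/(-48) = -1/48 ≈ -0.020833)
(m(-4)*(-5 + p))*(-2336) = ((-2 + 2*(-4))*(-5 - 1/48))*(-2336) = ((-2 - 8)*(-241/48))*(-2336) = -10*(-241/48)*(-2336) = (1205/24)*(-2336) = -351860/3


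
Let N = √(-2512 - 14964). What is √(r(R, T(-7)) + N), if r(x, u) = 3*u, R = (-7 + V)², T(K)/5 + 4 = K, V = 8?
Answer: √(-165 + 2*I*√4369) ≈ 4.818 + 13.719*I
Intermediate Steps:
T(K) = -20 + 5*K
N = 2*I*√4369 (N = √(-17476) = 2*I*√4369 ≈ 132.2*I)
R = 1 (R = (-7 + 8)² = 1² = 1)
√(r(R, T(-7)) + N) = √(3*(-20 + 5*(-7)) + 2*I*√4369) = √(3*(-20 - 35) + 2*I*√4369) = √(3*(-55) + 2*I*√4369) = √(-165 + 2*I*√4369)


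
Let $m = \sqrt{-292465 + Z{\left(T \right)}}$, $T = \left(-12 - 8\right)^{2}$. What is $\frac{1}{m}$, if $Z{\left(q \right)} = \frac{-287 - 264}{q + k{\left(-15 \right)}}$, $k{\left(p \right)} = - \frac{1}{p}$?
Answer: $- \frac{i \sqrt{10532299470730}}{1755090730} \approx - 0.0018491 i$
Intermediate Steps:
$T = 400$ ($T = \left(-20\right)^{2} = 400$)
$Z{\left(q \right)} = - \frac{551}{\frac{1}{15} + q}$ ($Z{\left(q \right)} = \frac{-287 - 264}{q - \frac{1}{-15}} = - \frac{551}{q - - \frac{1}{15}} = - \frac{551}{q + \frac{1}{15}} = - \frac{551}{\frac{1}{15} + q}$)
$m = \frac{i \sqrt{10532299470730}}{6001}$ ($m = \sqrt{-292465 - \frac{8265}{1 + 15 \cdot 400}} = \sqrt{-292465 - \frac{8265}{1 + 6000}} = \sqrt{-292465 - \frac{8265}{6001}} = \sqrt{- \frac{1755090730}{6001}} = \frac{i \sqrt{10532299470730}}{6001} \approx 540.8 i$)
$\frac{1}{m} = \frac{1}{\frac{1}{6001} i \sqrt{10532299470730}} = - \frac{i \sqrt{10532299470730}}{1755090730}$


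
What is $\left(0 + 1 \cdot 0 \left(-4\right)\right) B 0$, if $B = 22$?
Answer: $0$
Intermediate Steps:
$\left(0 + 1 \cdot 0 \left(-4\right)\right) B 0 = \left(0 + 1 \cdot 0 \left(-4\right)\right) 22 \cdot 0 = \left(0 + 1 \cdot 0\right) 22 \cdot 0 = \left(0 + 0\right) 22 \cdot 0 = 0 \cdot 22 \cdot 0 = 0 \cdot 0 = 0$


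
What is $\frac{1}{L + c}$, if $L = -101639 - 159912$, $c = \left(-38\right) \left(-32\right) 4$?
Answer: $- \frac{1}{256687} \approx -3.8958 \cdot 10^{-6}$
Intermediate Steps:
$c = 4864$ ($c = 1216 \cdot 4 = 4864$)
$L = -261551$
$\frac{1}{L + c} = \frac{1}{-261551 + 4864} = \frac{1}{-256687} = - \frac{1}{256687}$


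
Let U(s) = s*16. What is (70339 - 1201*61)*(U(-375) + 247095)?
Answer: -704479590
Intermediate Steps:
U(s) = 16*s
(70339 - 1201*61)*(U(-375) + 247095) = (70339 - 1201*61)*(16*(-375) + 247095) = (70339 - 73261)*(-6000 + 247095) = -2922*241095 = -704479590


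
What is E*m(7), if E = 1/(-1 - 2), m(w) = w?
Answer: -7/3 ≈ -2.3333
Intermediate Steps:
E = -⅓ (E = 1/(-3) = -⅓ ≈ -0.33333)
E*m(7) = -⅓*7 = -7/3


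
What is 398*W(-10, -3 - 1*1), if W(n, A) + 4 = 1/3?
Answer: -4378/3 ≈ -1459.3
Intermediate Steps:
W(n, A) = -11/3 (W(n, A) = -4 + 1/3 = -4 + ⅓ = -11/3)
398*W(-10, -3 - 1*1) = 398*(-11/3) = -4378/3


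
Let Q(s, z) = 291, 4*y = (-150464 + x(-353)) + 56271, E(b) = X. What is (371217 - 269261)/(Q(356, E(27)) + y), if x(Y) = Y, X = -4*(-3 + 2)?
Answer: -203912/46691 ≈ -4.3673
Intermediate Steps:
X = 4 (X = -4*(-1) = 4)
E(b) = 4
y = -47273/2 (y = ((-150464 - 353) + 56271)/4 = (-150817 + 56271)/4 = (1/4)*(-94546) = -47273/2 ≈ -23637.)
(371217 - 269261)/(Q(356, E(27)) + y) = (371217 - 269261)/(291 - 47273/2) = 101956/(-46691/2) = 101956*(-2/46691) = -203912/46691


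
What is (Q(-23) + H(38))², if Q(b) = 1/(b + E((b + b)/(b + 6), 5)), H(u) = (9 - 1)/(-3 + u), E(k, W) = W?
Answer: 11881/396900 ≈ 0.029934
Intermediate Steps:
H(u) = 8/(-3 + u)
Q(b) = 1/(5 + b) (Q(b) = 1/(b + 5) = 1/(5 + b))
(Q(-23) + H(38))² = (1/(5 - 23) + 8/(-3 + 38))² = (1/(-18) + 8/35)² = (-1/18 + 8*(1/35))² = (-1/18 + 8/35)² = (109/630)² = 11881/396900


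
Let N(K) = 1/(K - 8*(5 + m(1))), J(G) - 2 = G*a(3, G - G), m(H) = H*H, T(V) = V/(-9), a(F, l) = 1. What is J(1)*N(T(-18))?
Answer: -3/46 ≈ -0.065217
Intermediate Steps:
T(V) = -V/9 (T(V) = V*(-⅑) = -V/9)
m(H) = H²
J(G) = 2 + G (J(G) = 2 + G*1 = 2 + G)
N(K) = 1/(-48 + K) (N(K) = 1/(K - 8*(5 + 1²)) = 1/(K - 8*(5 + 1)) = 1/(K - 8*6) = 1/(K - 48) = 1/(-48 + K))
J(1)*N(T(-18)) = (2 + 1)/(-48 - ⅑*(-18)) = 3/(-48 + 2) = 3/(-46) = 3*(-1/46) = -3/46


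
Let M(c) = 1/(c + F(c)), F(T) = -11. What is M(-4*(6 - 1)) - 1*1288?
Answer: -39929/31 ≈ -1288.0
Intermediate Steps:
M(c) = 1/(-11 + c) (M(c) = 1/(c - 11) = 1/(-11 + c))
M(-4*(6 - 1)) - 1*1288 = 1/(-11 - 4*(6 - 1)) - 1*1288 = 1/(-11 - 4*5) - 1288 = 1/(-11 - 20) - 1288 = 1/(-31) - 1288 = -1/31 - 1288 = -39929/31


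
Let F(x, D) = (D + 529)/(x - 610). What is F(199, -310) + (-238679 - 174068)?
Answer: -56546412/137 ≈ -4.1275e+5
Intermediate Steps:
F(x, D) = (529 + D)/(-610 + x)
F(199, -310) + (-238679 - 174068) = (529 - 310)/(-610 + 199) + (-238679 - 174068) = 219/(-411) - 412747 = -1/411*219 - 412747 = -73/137 - 412747 = -56546412/137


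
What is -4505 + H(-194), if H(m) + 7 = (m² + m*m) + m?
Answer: 70566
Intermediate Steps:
H(m) = -7 + m + 2*m² (H(m) = -7 + ((m² + m*m) + m) = -7 + ((m² + m²) + m) = -7 + (2*m² + m) = -7 + (m + 2*m²) = -7 + m + 2*m²)
-4505 + H(-194) = -4505 + (-7 - 194 + 2*(-194)²) = -4505 + (-7 - 194 + 2*37636) = -4505 + (-7 - 194 + 75272) = -4505 + 75071 = 70566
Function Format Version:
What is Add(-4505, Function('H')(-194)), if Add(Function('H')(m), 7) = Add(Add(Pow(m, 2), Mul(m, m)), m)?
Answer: 70566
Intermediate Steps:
Function('H')(m) = Add(-7, m, Mul(2, Pow(m, 2))) (Function('H')(m) = Add(-7, Add(Add(Pow(m, 2), Mul(m, m)), m)) = Add(-7, Add(Add(Pow(m, 2), Pow(m, 2)), m)) = Add(-7, Add(Mul(2, Pow(m, 2)), m)) = Add(-7, Add(m, Mul(2, Pow(m, 2)))) = Add(-7, m, Mul(2, Pow(m, 2))))
Add(-4505, Function('H')(-194)) = Add(-4505, Add(-7, -194, Mul(2, Pow(-194, 2)))) = Add(-4505, Add(-7, -194, Mul(2, 37636))) = Add(-4505, Add(-7, -194, 75272)) = Add(-4505, 75071) = 70566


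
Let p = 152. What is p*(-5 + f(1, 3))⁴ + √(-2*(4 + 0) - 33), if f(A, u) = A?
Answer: 38912 + I*√41 ≈ 38912.0 + 6.4031*I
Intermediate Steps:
p*(-5 + f(1, 3))⁴ + √(-2*(4 + 0) - 33) = 152*(-5 + 1)⁴ + √(-2*(4 + 0) - 33) = 152*(-4)⁴ + √(-2*4 - 33) = 152*256 + √(-8 - 33) = 38912 + √(-41) = 38912 + I*√41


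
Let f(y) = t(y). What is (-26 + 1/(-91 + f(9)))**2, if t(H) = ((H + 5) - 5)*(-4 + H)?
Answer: 1432809/2116 ≈ 677.13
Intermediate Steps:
t(H) = H*(-4 + H) (t(H) = ((5 + H) - 5)*(-4 + H) = H*(-4 + H))
f(y) = y*(-4 + y)
(-26 + 1/(-91 + f(9)))**2 = (-26 + 1/(-91 + 9*(-4 + 9)))**2 = (-26 + 1/(-91 + 9*5))**2 = (-26 + 1/(-91 + 45))**2 = (-26 + 1/(-46))**2 = (-26 - 1/46)**2 = (-1197/46)**2 = 1432809/2116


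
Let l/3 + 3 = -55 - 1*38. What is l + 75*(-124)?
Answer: -9588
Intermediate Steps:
l = -288 (l = -9 + 3*(-55 - 1*38) = -9 + 3*(-55 - 38) = -9 + 3*(-93) = -9 - 279 = -288)
l + 75*(-124) = -288 + 75*(-124) = -288 - 9300 = -9588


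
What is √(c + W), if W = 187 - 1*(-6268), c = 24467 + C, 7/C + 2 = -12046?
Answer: √280528831497/3012 ≈ 175.85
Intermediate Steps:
C = -7/12048 (C = 7/(-2 - 12046) = 7/(-12048) = 7*(-1/12048) = -7/12048 ≈ -0.00058101)
c = 294778409/12048 (c = 24467 - 7/12048 = 294778409/12048 ≈ 24467.)
W = 6455 (W = 187 + 6268 = 6455)
√(c + W) = √(294778409/12048 + 6455) = √(372548249/12048) = √280528831497/3012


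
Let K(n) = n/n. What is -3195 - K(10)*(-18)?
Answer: -3177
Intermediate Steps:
K(n) = 1
-3195 - K(10)*(-18) = -3195 - (-18) = -3195 - 1*(-18) = -3195 + 18 = -3177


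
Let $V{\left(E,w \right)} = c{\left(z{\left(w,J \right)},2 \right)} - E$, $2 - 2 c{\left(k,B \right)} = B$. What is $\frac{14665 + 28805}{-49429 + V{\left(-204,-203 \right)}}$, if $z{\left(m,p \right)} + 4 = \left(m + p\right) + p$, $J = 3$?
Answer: $- \frac{8694}{9845} \approx -0.88309$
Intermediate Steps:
$z{\left(m,p \right)} = -4 + m + 2 p$ ($z{\left(m,p \right)} = -4 + \left(\left(m + p\right) + p\right) = -4 + \left(m + 2 p\right) = -4 + m + 2 p$)
$c{\left(k,B \right)} = 1 - \frac{B}{2}$
$V{\left(E,w \right)} = - E$ ($V{\left(E,w \right)} = \left(1 - 1\right) - E = 0 - E = - E$)
$\frac{14665 + 28805}{-49429 + V{\left(-204,-203 \right)}} = \frac{14665 + 28805}{-49429 - -204} = \frac{43470}{-49429 + 204} = \frac{43470}{-49225} = 43470 \left(- \frac{1}{49225}\right) = - \frac{8694}{9845}$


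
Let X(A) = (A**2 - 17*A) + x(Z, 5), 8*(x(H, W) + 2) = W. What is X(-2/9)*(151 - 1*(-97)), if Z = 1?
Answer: 49259/81 ≈ 608.14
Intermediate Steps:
x(H, W) = -2 + W/8
X(A) = -11/8 + A**2 - 17*A (X(A) = (A**2 - 17*A) + (-2 + (1/8)*5) = (A**2 - 17*A) + (-2 + 5/8) = (A**2 - 17*A) - 11/8 = -11/8 + A**2 - 17*A)
X(-2/9)*(151 - 1*(-97)) = (-11/8 + (-2/9)**2 - (-34)/9)*(151 - 1*(-97)) = (-11/8 + (-2*1/9)**2 - (-34)/9)*(151 + 97) = (-11/8 + (-2/9)**2 - 17*(-2/9))*248 = (-11/8 + 4/81 + 34/9)*248 = (1589/648)*248 = 49259/81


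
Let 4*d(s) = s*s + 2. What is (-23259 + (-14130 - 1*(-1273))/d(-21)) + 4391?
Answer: -8409952/443 ≈ -18984.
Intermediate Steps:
d(s) = ½ + s²/4 (d(s) = (s*s + 2)/4 = (s² + 2)/4 = (2 + s²)/4 = ½ + s²/4)
(-23259 + (-14130 - 1*(-1273))/d(-21)) + 4391 = (-23259 + (-14130 - 1*(-1273))/(½ + (¼)*(-21)²)) + 4391 = (-23259 + (-14130 + 1273)/(½ + (¼)*441)) + 4391 = (-23259 - 12857/(½ + 441/4)) + 4391 = (-23259 - 12857/443/4) + 4391 = (-23259 - 12857*4/443) + 4391 = (-23259 - 51428/443) + 4391 = -10355165/443 + 4391 = -8409952/443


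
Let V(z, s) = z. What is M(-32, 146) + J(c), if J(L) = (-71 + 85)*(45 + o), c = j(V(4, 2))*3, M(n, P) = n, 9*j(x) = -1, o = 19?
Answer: 864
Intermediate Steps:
j(x) = -⅑ (j(x) = (⅑)*(-1) = -⅑)
c = -⅓ (c = -⅑*3 = -⅓ ≈ -0.33333)
J(L) = 896 (J(L) = (-71 + 85)*(45 + 19) = 14*64 = 896)
M(-32, 146) + J(c) = -32 + 896 = 864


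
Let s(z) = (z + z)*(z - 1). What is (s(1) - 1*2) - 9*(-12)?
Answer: 106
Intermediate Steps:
s(z) = 2*z*(-1 + z) (s(z) = (2*z)*(-1 + z) = 2*z*(-1 + z))
(s(1) - 1*2) - 9*(-12) = (2*1*(-1 + 1) - 1*2) - 9*(-12) = (2*1*0 - 2) + 108 = (0 - 2) + 108 = -2 + 108 = 106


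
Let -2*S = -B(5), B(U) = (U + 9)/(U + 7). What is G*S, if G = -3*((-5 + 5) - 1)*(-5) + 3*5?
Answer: 0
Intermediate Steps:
B(U) = (9 + U)/(7 + U)
S = 7/12 (S = -(-1)*(9 + 5)/(7 + 5)/2 = -(-1)*14/12/2 = -(-1)*(1/12)*14/2 = -(-1)*7/(2*6) = -½*(-7/6) = 7/12 ≈ 0.58333)
G = 0 (G = -3*(0 - 1)*(-5) + 15 = -3*(-1)*(-5) + 15 = 3*(-5) + 15 = -15 + 15 = 0)
G*S = 0*(7/12) = 0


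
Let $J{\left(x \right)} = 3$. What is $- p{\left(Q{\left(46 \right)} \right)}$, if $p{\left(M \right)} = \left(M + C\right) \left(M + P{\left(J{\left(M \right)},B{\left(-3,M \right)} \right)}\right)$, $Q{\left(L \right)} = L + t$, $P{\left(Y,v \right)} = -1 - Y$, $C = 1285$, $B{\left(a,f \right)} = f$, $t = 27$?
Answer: $-93702$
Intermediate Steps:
$Q{\left(L \right)} = 27 + L$ ($Q{\left(L \right)} = L + 27 = 27 + L$)
$p{\left(M \right)} = \left(-4 + M\right) \left(1285 + M\right)$ ($p{\left(M \right)} = \left(M + 1285\right) \left(M - 4\right) = \left(1285 + M\right) \left(M - 4\right) = \left(1285 + M\right) \left(-4 + M\right) = \left(-4 + M\right) \left(1285 + M\right)$)
$- p{\left(Q{\left(46 \right)} \right)} = - (-5140 + \left(27 + 46\right)^{2} + 1281 \left(27 + 46\right)) = - (-5140 + 73^{2} + 1281 \cdot 73) = - (-5140 + 5329 + 93513) = \left(-1\right) 93702 = -93702$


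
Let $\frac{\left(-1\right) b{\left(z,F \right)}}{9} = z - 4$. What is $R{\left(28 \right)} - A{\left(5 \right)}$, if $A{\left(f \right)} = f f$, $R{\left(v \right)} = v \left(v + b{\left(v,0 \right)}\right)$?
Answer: $-5289$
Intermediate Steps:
$b{\left(z,F \right)} = 36 - 9 z$ ($b{\left(z,F \right)} = - 9 \left(z - 4\right) = - 9 \left(-4 + z\right) = 36 - 9 z$)
$R{\left(v \right)} = v \left(36 - 8 v\right)$ ($R{\left(v \right)} = v \left(v - \left(-36 + 9 v\right)\right) = v \left(36 - 8 v\right)$)
$A{\left(f \right)} = f^{2}$
$R{\left(28 \right)} - A{\left(5 \right)} = 4 \cdot 28 \left(9 - 56\right) - 5^{2} = 4 \cdot 28 \left(9 - 56\right) - 25 = 4 \cdot 28 \left(-47\right) - 25 = -5264 - 25 = -5289$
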